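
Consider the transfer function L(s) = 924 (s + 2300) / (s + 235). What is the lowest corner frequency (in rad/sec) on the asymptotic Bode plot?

Break frequencies occur at each pole and zero magnitude: 235 rad/sec, 2300 rad/sec.
The lowest is 235 rad/sec.

235 rad/sec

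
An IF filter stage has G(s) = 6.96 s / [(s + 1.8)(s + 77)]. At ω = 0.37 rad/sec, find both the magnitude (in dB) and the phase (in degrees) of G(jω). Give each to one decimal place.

|G| = -34.8 dB, ∠G = 78.1°

|j0.37| = 0.37
|j0.37 + 1.8| = √(0.37² + 1.8²) = 1.838
|j0.37 + 77| = √(0.37² + 77²) = 77
|G(j0.37)| = 6.96 × 0.37 / (1.838 × 77) = 0.018199
20 log₁₀(0.018199) = -34.80 dB
∠(j0.37) = 90.00°
∠(j0.37 + 1.8) = arctan(0.37/1.8) = 11.62°
∠(j0.37 + 77) = arctan(0.37/77) = 0.28°
∠G(j0.37) = 90.00° − (11.62° + 0.28°) = 78.11°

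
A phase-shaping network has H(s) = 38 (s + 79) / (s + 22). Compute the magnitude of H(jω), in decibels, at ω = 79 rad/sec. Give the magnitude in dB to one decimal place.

34.3 dB

|j79 + 79| = √(79² + 79²) = 111.7
|j79 + 22| = √(79² + 22²) = 82.01
|H(j79)| = 38 × 111.7 / 82.01 = 51.77
20 log₁₀(51.77) = 34.28 dB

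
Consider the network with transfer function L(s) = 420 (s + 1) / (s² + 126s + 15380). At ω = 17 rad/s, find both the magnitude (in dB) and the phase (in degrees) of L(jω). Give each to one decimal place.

|j17 + 1| = √(17² + 1²) = 17.03
|(j17)² + 126(j17) + 15380| = |15091 + j2142| = 1.524e+04
|L(j17)| = 420 × 17.03 / 1.524e+04 = 0.46924
20 log₁₀(0.46924) = -6.57 dB
∠(j17 + 1) = arctan(17/1) = 86.63°
∠[(j17)² + 126(j17) + 15380] = ∠[15091 + j2142] = 8.08°
∠L(j17) = 86.63° − 8.08° = 78.56°

|L| = -6.6 dB, ∠L = 78.6°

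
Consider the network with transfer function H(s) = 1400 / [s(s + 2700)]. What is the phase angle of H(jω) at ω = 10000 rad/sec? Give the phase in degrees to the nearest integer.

∠(j10000 + 2700) = arctan(10000/2700) = 74.89°
∠(j10000) = 90.00°
∠H(j10000) = − (74.89° + 90.00°) = -164.89°

-165 deg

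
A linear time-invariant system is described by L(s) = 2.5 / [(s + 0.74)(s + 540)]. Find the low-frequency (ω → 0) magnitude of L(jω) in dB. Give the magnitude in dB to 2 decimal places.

L(0) = 2.5 / (0.74 × 540) = 0.0062563
20 log₁₀(0.0062563) = -44.074 dB

-44.07 dB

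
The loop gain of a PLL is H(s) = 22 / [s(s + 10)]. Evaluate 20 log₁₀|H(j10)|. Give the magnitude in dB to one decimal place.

-16.2 dB

|j10 + 10| = √(10² + 10²) = 14.14
|j10| = 10
|H(j10)| = 22 / (14.14 × 10) = 0.15556
20 log₁₀(0.15556) = -16.16 dB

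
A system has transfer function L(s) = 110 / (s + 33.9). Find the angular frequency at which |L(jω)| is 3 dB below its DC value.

For a single-pole low-pass, the −3 dB point is at the pole: ω = 33.9 rad s⁻¹.

33.9 rad s⁻¹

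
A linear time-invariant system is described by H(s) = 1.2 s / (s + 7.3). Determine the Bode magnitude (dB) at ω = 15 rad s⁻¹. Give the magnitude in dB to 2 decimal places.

|j15| = 15
|j15 + 7.3| = √(15² + 7.3²) = 16.68
|H(j15)| = 1.2 × 15 / 16.68 = 1.079
20 log₁₀(1.079) = 0.660 dB

0.66 dB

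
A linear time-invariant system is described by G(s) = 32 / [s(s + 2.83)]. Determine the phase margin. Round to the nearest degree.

Gain crossover: |G(jω)| = 1 at ω ≈ 5.31 rad/s.
∠G(j5.31) = −90° − arctan(5.31/2.83) ≈ -151.96°
PM = 180° + (-151.96°) = 28.04°

28°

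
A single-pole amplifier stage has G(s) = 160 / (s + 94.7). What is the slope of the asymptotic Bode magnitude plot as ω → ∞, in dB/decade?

-20 dB/decade

With 0 zeros and 1 pole, the high-frequency asymptotic slope is 20 × (0 − 1) = -20 dB/decade.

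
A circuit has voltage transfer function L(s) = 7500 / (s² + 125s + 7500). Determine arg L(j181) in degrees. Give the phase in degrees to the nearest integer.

∠[(j181)² + 125(j181) + 7500] = ∠[-25261 + j22625] = 138.15°
∠L(j181) = −138.15° = -138.15°

-138°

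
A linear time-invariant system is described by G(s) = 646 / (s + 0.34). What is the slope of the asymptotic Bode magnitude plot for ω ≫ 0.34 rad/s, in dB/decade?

With 0 zeros and 1 pole, the high-frequency asymptotic slope is 20 × (0 − 1) = -20 dB/decade.

-20 dB/decade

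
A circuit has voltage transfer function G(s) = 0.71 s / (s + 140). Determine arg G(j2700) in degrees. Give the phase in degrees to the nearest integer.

3 deg

∠(j2700) = 90.00°
∠(j2700 + 140) = arctan(2700/140) = 87.03°
∠G(j2700) = 90.00° − 87.03° = 2.97°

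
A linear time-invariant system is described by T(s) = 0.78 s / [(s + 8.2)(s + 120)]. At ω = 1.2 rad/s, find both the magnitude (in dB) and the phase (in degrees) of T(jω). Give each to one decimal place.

|j1.2| = 1.2
|j1.2 + 8.2| = √(1.2² + 8.2²) = 8.287
|j1.2 + 120| = √(1.2² + 120²) = 120
|T(j1.2)| = 0.78 × 1.2 / (8.287 × 120) = 0.00094115
20 log₁₀(0.00094115) = -60.53 dB
∠(j1.2) = 90.00°
∠(j1.2 + 8.2) = arctan(1.2/8.2) = 8.33°
∠(j1.2 + 120) = arctan(1.2/120) = 0.57°
∠T(j1.2) = 90.00° − (8.33° + 0.57°) = 81.10°

|T| = -60.5 dB, ∠T = 81.1°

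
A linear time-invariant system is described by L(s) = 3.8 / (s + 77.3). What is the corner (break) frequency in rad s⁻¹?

77.3 rad s⁻¹

The single real pole at s = −77.3 gives a corner at ω = 77.3 rad s⁻¹.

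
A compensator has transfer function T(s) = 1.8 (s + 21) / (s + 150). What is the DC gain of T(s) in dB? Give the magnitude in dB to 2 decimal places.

T(0) = 1.8 × 21 / 150 = 0.252
20 log₁₀(0.252) = -11.972 dB

-11.97 dB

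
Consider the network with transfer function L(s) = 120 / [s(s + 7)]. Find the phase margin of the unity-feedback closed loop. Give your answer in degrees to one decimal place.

35.3°

Gain crossover: |L(jω)| = 1 at ω ≈ 9.9 rad/sec.
∠L(j9.9) = −90° − arctan(9.9/7) ≈ -144.73°
PM = 180° + (-144.73°) = 35.27°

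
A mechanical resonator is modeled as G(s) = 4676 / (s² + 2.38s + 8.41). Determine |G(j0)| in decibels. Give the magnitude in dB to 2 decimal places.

54.90 dB

G(0) = 4676 / 8.41 = 556
20 log₁₀(556) = 54.902 dB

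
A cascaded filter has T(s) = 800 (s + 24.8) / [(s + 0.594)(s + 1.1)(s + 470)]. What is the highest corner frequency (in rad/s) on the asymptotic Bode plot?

470 rad/s

Break frequencies occur at each pole and zero magnitude: 0.594 rad/s, 1.1 rad/s, 24.8 rad/s, 470 rad/s.
The highest is 470 rad/s.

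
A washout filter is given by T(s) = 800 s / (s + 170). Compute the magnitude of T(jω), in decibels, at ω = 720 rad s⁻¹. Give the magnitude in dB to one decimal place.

|j720| = 720
|j720 + 170| = √(720² + 170²) = 739.8
|T(j720)| = 800 × 720 / 739.8 = 778.59
20 log₁₀(778.59) = 57.83 dB

57.8 dB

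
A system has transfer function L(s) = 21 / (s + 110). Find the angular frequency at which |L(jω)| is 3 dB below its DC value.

110 rad/s

For a single-pole low-pass, the −3 dB point is at the pole: ω = 110 rad/s.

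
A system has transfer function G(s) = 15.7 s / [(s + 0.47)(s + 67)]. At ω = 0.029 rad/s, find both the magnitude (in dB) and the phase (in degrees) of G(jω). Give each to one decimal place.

|G| = -36.8 dB, ∠G = 86.4°

|j0.029| = 0.029
|j0.029 + 0.47| = √(0.029² + 0.47²) = 0.4709
|j0.029 + 67| = √(0.029² + 67²) = 67
|G(j0.029)| = 15.7 × 0.029 / (0.4709 × 67) = 0.014431
20 log₁₀(0.014431) = -36.81 dB
∠(j0.029) = 90.00°
∠(j0.029 + 0.47) = arctan(0.029/0.47) = 3.53°
∠(j0.029 + 67) = arctan(0.029/67) = 0.02°
∠G(j0.029) = 90.00° − (3.53° + 0.02°) = 86.44°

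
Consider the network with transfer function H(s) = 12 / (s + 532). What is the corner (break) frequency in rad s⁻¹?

532 rad s⁻¹

The single real pole at s = −532 gives a corner at ω = 532 rad s⁻¹.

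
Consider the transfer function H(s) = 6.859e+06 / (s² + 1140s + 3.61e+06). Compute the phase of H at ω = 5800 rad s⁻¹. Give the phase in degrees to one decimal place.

-167.6 deg

∠[(j5800)² + 1140(j5800) + 3.61e+06] = ∠[-3.003e+07 + j6.612e+06] = 167.58°
∠H(j5800) = −167.58° = -167.58°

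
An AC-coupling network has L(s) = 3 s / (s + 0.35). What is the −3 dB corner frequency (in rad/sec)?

0.35 rad/sec

For a single-pole high-pass, the −3 dB point is at the pole: ω = 0.35 rad/sec.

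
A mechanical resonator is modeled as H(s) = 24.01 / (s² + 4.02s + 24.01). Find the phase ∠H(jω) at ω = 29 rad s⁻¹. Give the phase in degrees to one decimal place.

∠[(j29)² + 4.02(j29) + 24.01] = ∠[-816.99 + j116.58] = 171.88°
∠H(j29) = −171.88° = -171.88°

-171.9°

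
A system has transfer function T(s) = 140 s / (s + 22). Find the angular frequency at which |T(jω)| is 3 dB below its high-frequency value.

22 rad/s

For a single-pole high-pass, the −3 dB point is at the pole: ω = 22 rad/s.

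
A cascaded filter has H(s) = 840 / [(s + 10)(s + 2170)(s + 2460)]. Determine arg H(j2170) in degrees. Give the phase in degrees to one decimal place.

∠(j2170 + 10) = arctan(2170/10) = 89.74°
∠(j2170 + 2170) = arctan(2170/2170) = 45.00°
∠(j2170 + 2460) = arctan(2170/2460) = 41.42°
∠H(j2170) = − (89.74° + 45.00° + 41.42°) = -176.15°

-176.2°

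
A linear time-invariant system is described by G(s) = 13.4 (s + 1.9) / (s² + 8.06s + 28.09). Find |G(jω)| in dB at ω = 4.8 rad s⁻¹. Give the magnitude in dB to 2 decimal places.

4.97 dB

|j4.8 + 1.9| = √(4.8² + 1.9²) = 5.162
|(j4.8)² + 8.06(j4.8) + 28.09| = |5.05 + j38.688| = 39.02
|G(j4.8)| = 13.4 × 5.162 / 39.02 = 1.773
20 log₁₀(1.773) = 4.974 dB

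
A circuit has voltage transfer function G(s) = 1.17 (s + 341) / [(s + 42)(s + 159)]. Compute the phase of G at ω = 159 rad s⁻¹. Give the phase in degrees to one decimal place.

-95.2 deg

∠(j159 + 341) = arctan(159/341) = 25.00°
∠(j159 + 42) = arctan(159/42) = 75.20°
∠(j159 + 159) = arctan(159/159) = 45.00°
∠G(j159) = 25.00° − (75.20° + 45.00°) = -95.20°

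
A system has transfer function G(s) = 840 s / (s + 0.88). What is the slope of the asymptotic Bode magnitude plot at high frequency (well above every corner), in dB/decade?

With 1 zero and 1 pole, the high-frequency asymptotic slope is 20 × (1 − 1) = 0 dB/decade.

0 dB/decade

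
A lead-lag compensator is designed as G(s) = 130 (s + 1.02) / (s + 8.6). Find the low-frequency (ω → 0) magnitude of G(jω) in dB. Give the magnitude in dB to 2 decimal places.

23.76 dB

G(0) = 130 × 1.02 / 8.6 = 15.419
20 log₁₀(15.419) = 23.761 dB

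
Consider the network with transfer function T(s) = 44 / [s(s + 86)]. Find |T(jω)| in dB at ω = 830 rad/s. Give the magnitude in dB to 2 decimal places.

-83.94 dB

|j830 + 86| = √(830² + 86²) = 834.4
|j830| = 830
|T(j830)| = 44 / (834.4 × 830) = 6.353e-05
20 log₁₀(6.353e-05) = -83.940 dB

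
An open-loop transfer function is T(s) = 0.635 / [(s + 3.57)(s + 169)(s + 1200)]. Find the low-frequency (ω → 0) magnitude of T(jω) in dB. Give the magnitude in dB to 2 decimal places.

-121.14 dB

T(0) = 0.635 / (3.57 × 169 × 1200) = 8.7708e-07
20 log₁₀(8.7708e-07) = -121.139 dB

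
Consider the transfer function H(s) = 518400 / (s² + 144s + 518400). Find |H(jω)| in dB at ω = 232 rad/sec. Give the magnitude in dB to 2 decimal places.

|(j232)² + 144(j232) + 518400| = |4.6458e+05 + j33408| = 4.658e+05
|H(j232)| = 518400 / 4.658e+05 = 1.113
20 log₁₀(1.113) = 0.930 dB

0.93 dB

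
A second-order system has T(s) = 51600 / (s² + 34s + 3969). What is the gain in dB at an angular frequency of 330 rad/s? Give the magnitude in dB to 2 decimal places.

|(j330)² + 34(j330) + 3969| = |-1.0493e+05 + j11220| = 1.055e+05
|T(j330)| = 51600 / 1.055e+05 = 0.48896
20 log₁₀(0.48896) = -6.214 dB

-6.21 dB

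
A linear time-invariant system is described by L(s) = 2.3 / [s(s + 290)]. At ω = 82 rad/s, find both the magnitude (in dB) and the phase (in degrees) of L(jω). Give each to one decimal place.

|j82 + 290| = √(82² + 290²) = 301.4
|j82| = 82
|L(j82)| = 2.3 / (301.4 × 82) = 9.3071e-05
20 log₁₀(9.3071e-05) = -80.62 dB
∠(j82 + 290) = arctan(82/290) = 15.79°
∠(j82) = 90.00°
∠L(j82) = − (15.79° + 90.00°) = -105.79°

|L| = -80.6 dB, ∠L = -105.8°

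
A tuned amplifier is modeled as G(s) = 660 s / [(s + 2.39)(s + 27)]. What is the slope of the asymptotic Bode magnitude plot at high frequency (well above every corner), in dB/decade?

-20 dB/decade

With 1 zero and 2 poles, the high-frequency asymptotic slope is 20 × (1 − 2) = -20 dB/decade.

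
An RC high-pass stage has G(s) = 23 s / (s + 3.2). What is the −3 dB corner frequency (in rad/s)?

3.2 rad/s

For a single-pole high-pass, the −3 dB point is at the pole: ω = 3.2 rad/s.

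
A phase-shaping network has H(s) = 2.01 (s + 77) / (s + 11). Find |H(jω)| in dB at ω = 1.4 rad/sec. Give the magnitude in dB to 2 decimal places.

22.90 dB

|j1.4 + 77| = √(1.4² + 77²) = 77.01
|j1.4 + 11| = √(1.4² + 11²) = 11.09
|H(j1.4)| = 2.01 × 77.01 / 11.09 = 13.96
20 log₁₀(13.96) = 22.898 dB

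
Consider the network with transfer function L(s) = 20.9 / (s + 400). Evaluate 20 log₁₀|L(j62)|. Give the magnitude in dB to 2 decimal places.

|j62 + 400| = √(62² + 400²) = 404.8
|L(j62)| = 20.9 / 404.8 = 0.051633
20 log₁₀(0.051633) = -25.741 dB

-25.74 dB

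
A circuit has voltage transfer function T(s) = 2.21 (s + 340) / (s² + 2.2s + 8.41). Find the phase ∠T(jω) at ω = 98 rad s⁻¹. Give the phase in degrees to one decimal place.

∠(j98 + 340) = arctan(98/340) = 16.08°
∠[(j98)² + 2.2(j98) + 8.41] = ∠[-9595.6 + j215.6] = 178.71°
∠T(j98) = 16.08° − 178.71° = -162.63°

-162.6 deg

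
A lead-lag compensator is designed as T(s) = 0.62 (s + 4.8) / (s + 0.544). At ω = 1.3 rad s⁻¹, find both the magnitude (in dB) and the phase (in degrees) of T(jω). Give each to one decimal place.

|T| = 6.8 dB, ∠T = -52.1°

|j1.3 + 4.8| = √(1.3² + 4.8²) = 4.973
|j1.3 + 0.544| = √(1.3² + 0.544²) = 1.409
|T(j1.3)| = 0.62 × 4.973 / 1.409 = 2.1879
20 log₁₀(2.1879) = 6.80 dB
∠(j1.3 + 4.8) = arctan(1.3/4.8) = 15.15°
∠(j1.3 + 0.544) = arctan(1.3/0.544) = 67.29°
∠T(j1.3) = 15.15° − 67.29° = -52.14°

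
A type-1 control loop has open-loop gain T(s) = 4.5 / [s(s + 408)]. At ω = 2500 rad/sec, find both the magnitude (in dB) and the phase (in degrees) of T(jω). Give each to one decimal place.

|T| = -123.0 dB, ∠T = -170.7 deg

|j2500 + 408| = √(2500² + 408²) = 2533
|j2500| = 2500
|T(j2500)| = 4.5 / (2533 × 2500) = 7.106e-07
20 log₁₀(7.106e-07) = -122.97 dB
∠(j2500 + 408) = arctan(2500/408) = 80.73°
∠(j2500) = 90.00°
∠T(j2500) = − (80.73° + 90.00°) = -170.73°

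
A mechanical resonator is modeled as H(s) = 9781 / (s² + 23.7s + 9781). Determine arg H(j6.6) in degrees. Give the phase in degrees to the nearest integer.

∠[(j6.6)² + 23.7(j6.6) + 9781] = ∠[9737.4 + j156.42] = 0.92°
∠H(j6.6) = −0.92° = -0.92°

-1°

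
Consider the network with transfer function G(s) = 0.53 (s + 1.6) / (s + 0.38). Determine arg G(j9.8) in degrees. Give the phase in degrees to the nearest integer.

∠(j9.8 + 1.6) = arctan(9.8/1.6) = 80.73°
∠(j9.8 + 0.38) = arctan(9.8/0.38) = 87.78°
∠G(j9.8) = 80.73° − 87.78° = -7.05°

-7°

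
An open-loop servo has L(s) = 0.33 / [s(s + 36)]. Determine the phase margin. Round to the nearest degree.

90°

Gain crossover: |L(jω)| = 1 at ω ≈ 0.00917 rad/s.
∠L(j0.00917) = −90° − arctan(0.00917/36) ≈ -90.01°
PM = 180° + (-90.01°) = 89.99°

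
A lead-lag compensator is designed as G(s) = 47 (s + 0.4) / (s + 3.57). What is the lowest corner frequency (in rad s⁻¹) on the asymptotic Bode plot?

Break frequencies occur at each pole and zero magnitude: 0.4 rad s⁻¹, 3.57 rad s⁻¹.
The lowest is 0.4 rad s⁻¹.

0.4 rad s⁻¹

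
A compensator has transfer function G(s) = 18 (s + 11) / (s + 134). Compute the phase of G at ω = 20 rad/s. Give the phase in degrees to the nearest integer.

53°

∠(j20 + 11) = arctan(20/11) = 61.19°
∠(j20 + 134) = arctan(20/134) = 8.49°
∠G(j20) = 61.19° − 8.49° = 52.70°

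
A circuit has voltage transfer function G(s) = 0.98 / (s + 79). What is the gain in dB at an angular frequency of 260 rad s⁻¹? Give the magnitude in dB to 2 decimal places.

-48.86 dB

|j260 + 79| = √(260² + 79²) = 271.7
|G(j260)| = 0.98 / 271.7 = 0.0036064
20 log₁₀(0.0036064) = -48.858 dB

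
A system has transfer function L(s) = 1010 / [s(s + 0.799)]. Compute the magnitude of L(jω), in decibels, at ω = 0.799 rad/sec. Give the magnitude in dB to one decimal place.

61.0 dB

|j0.799 + 0.799| = √(0.799² + 0.799²) = 1.13
|j0.799| = 0.799
|L(j0.799)| = 1010 / (1.13 × 0.799) = 1118.7
20 log₁₀(1118.7) = 60.97 dB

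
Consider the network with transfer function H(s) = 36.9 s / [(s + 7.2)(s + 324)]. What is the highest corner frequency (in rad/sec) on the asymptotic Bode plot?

324 rad/sec

Break frequencies occur at each pole and zero magnitude: 7.2 rad/sec, 324 rad/sec.
The highest is 324 rad/sec.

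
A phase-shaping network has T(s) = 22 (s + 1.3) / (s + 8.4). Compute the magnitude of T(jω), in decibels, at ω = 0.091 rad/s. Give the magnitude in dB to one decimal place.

|j0.091 + 1.3| = √(0.091² + 1.3²) = 1.303
|j0.091 + 8.4| = √(0.091² + 8.4²) = 8.4
|T(j0.091)| = 22 × 1.303 / 8.4 = 3.4129
20 log₁₀(3.4129) = 10.66 dB

10.7 dB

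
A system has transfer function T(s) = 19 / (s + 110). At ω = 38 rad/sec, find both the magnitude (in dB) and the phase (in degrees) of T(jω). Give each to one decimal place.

|j38 + 110| = √(38² + 110²) = 116.4
|T(j38)| = 19 / 116.4 = 0.16326
20 log₁₀(0.16326) = -15.74 dB
∠(j38 + 110) = arctan(38/110) = 19.06°
∠T(j38) = −19.06° = -19.06°

|T| = -15.7 dB, ∠T = -19.1°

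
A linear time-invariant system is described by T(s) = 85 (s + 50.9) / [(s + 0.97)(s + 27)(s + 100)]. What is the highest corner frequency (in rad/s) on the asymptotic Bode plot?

Break frequencies occur at each pole and zero magnitude: 0.97 rad/s, 27 rad/s, 50.9 rad/s, 100 rad/s.
The highest is 100 rad/s.

100 rad/s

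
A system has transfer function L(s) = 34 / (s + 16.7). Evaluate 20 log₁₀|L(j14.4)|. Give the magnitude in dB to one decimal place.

|j14.4 + 16.7| = √(14.4² + 16.7²) = 22.05
|L(j14.4)| = 34 / 22.05 = 1.5419
20 log₁₀(1.5419) = 3.76 dB

3.8 dB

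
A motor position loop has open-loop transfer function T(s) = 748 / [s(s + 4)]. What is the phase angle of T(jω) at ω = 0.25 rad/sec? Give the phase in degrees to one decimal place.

∠(j0.25 + 4) = arctan(0.25/4) = 3.58°
∠(j0.25) = 90.00°
∠T(j0.25) = − (3.58° + 90.00°) = -93.58°

-93.6 deg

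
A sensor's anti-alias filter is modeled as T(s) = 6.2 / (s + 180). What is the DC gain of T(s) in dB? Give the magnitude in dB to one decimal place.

T(0) = 6.2 / 180 = 0.034444
20 log₁₀(0.034444) = -29.26 dB

-29.3 dB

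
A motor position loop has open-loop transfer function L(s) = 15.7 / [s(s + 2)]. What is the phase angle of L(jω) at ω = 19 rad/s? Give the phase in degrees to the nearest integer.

∠(j19 + 2) = arctan(19/2) = 83.99°
∠(j19) = 90.00°
∠L(j19) = − (83.99° + 90.00°) = -173.99°

-174°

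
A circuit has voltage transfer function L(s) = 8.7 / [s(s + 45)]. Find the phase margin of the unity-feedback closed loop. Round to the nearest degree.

Gain crossover: |L(jω)| = 1 at ω ≈ 0.193 rad s⁻¹.
∠L(j0.193) = −90° − arctan(0.193/45) ≈ -90.25°
PM = 180° + (-90.25°) = 89.75°

90°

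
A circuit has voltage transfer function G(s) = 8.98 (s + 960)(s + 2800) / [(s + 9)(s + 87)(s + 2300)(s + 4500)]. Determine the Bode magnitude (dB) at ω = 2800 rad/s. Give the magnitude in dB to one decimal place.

-123.1 dB

|j2800 + 960| = √(2800² + 960²) = 2960
|j2800 + 2800| = √(2800² + 2800²) = 3960
|j2800 + 9| = √(2800² + 9²) = 2800
|j2800 + 87| = √(2800² + 87²) = 2801
|j2800 + 2300| = √(2800² + 2300²) = 3624
|j2800 + 4500| = √(2800² + 4500²) = 5300
|G(j2800)| = 8.98 × 2960 × 3960 / (2800 × 2801 × 3624 × 5300) = 6.9872e-07
20 log₁₀(6.9872e-07) = -123.11 dB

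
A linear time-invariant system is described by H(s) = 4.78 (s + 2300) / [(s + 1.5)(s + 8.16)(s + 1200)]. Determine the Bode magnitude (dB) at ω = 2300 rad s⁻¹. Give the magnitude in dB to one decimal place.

|j2300 + 2300| = √(2300² + 2300²) = 3253
|j2300 + 1.5| = √(2300² + 1.5²) = 2300
|j2300 + 8.16| = √(2300² + 8.16²) = 2300
|j2300 + 1200| = √(2300² + 1200²) = 2594
|H(j2300)| = 4.78 × 3253 / (2300 × 2300 × 2594) = 1.1329e-06
20 log₁₀(1.1329e-06) = -118.92 dB

-118.9 dB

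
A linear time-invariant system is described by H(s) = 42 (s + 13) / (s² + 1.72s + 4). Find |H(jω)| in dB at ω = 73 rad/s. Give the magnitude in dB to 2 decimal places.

-4.66 dB

|j73 + 13| = √(73² + 13²) = 74.15
|(j73)² + 1.72(j73) + 4| = |-5325 + j125.56| = 5326
|H(j73)| = 42 × 74.15 / 5326 = 0.58467
20 log₁₀(0.58467) = -4.662 dB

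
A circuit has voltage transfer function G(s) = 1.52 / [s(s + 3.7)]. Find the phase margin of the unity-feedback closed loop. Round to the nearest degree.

Gain crossover: |G(jω)| = 1 at ω ≈ 0.408 rad s⁻¹.
∠G(j0.408) = −90° − arctan(0.408/3.7) ≈ -96.30°
PM = 180° + (-96.30°) = 83.70°

84°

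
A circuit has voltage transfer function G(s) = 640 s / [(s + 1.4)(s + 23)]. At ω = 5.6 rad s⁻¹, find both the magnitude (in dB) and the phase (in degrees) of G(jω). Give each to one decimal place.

|G| = 28.4 dB, ∠G = 0.4°

|j5.6| = 5.6
|j5.6 + 1.4| = √(5.6² + 1.4²) = 5.772
|j5.6 + 23| = √(5.6² + 23²) = 23.67
|G(j5.6)| = 640 × 5.6 / (5.772 × 23.67) = 26.229
20 log₁₀(26.229) = 28.38 dB
∠(j5.6) = 90.00°
∠(j5.6 + 1.4) = arctan(5.6/1.4) = 75.96°
∠(j5.6 + 23) = arctan(5.6/23) = 13.68°
∠G(j5.6) = 90.00° − (75.96° + 13.68°) = 0.35°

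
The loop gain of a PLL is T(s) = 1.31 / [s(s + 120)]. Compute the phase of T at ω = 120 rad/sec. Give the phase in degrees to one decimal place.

∠(j120 + 120) = arctan(120/120) = 45.00°
∠(j120) = 90.00°
∠T(j120) = − (45.00° + 90.00°) = -135.00°

-135.0°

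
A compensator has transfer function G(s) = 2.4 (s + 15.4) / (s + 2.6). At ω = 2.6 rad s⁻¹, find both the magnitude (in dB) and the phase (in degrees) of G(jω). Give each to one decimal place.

|G| = 20.2 dB, ∠G = -35.4°

|j2.6 + 15.4| = √(2.6² + 15.4²) = 15.62
|j2.6 + 2.6| = √(2.6² + 2.6²) = 3.677
|G(j2.6)| = 2.4 × 15.62 / 3.677 = 10.194
20 log₁₀(10.194) = 20.17 dB
∠(j2.6 + 15.4) = arctan(2.6/15.4) = 9.58°
∠(j2.6 + 2.6) = arctan(2.6/2.6) = 45.00°
∠G(j2.6) = 9.58° − 45.00° = -35.42°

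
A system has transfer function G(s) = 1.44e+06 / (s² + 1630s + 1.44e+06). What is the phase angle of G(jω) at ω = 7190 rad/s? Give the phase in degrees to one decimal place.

-166.9°

∠[(j7190)² + 1630(j7190) + 1.44e+06] = ∠[-5.0256e+07 + j1.172e+07] = 166.87°
∠G(j7190) = −166.87° = -166.87°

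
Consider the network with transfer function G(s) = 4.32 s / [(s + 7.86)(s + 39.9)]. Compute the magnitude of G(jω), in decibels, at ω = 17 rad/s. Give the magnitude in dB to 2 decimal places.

|j17| = 17
|j17 + 7.86| = √(17² + 7.86²) = 18.73
|j17 + 39.9| = √(17² + 39.9²) = 43.37
|G(j17)| = 4.32 × 17 / (18.73 × 43.37) = 0.090411
20 log₁₀(0.090411) = -20.876 dB

-20.88 dB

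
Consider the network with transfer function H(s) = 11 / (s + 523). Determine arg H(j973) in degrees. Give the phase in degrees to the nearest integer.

-62°

∠(j973 + 523) = arctan(973/523) = 61.74°
∠H(j973) = −61.74° = -61.74°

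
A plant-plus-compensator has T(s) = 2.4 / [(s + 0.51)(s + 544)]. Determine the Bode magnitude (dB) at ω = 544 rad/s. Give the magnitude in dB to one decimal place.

-104.8 dB

|j544 + 0.51| = √(544² + 0.51²) = 544
|j544 + 544| = √(544² + 544²) = 769.3
|T(j544)| = 2.4 / (544 × 769.3) = 5.7345e-06
20 log₁₀(5.7345e-06) = -104.83 dB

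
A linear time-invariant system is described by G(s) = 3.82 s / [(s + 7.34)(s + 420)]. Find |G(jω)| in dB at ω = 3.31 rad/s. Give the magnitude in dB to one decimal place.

|j3.31| = 3.31
|j3.31 + 7.34| = √(3.31² + 7.34²) = 8.052
|j3.31 + 420| = √(3.31² + 420²) = 420
|G(j3.31)| = 3.82 × 3.31 / (8.052 × 420) = 0.0037388
20 log₁₀(0.0037388) = -48.55 dB

-48.5 dB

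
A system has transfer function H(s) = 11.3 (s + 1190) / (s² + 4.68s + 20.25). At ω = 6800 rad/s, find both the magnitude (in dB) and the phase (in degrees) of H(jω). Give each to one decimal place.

|j6800 + 1190| = √(6800² + 1190²) = 6903
|(j6800)² + 4.68(j6800) + 20.25| = |-4.624e+07 + j31824| = 4.624e+07
|H(j6800)| = 11.3 × 6903 / 4.624e+07 = 0.001687
20 log₁₀(0.001687) = -55.46 dB
∠(j6800 + 1190) = arctan(6800/1190) = 80.07°
∠[(j6800)² + 4.68(j6800) + 20.25] = ∠[-4.624e+07 + j31824] = 179.96°
∠H(j6800) = 80.07° − 179.96° = -99.89°

|H| = -55.5 dB, ∠H = -99.9°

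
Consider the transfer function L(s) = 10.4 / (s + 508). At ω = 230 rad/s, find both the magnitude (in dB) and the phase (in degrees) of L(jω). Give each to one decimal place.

|j230 + 508| = √(230² + 508²) = 557.6
|L(j230)| = 10.4 / 557.6 = 0.01865
20 log₁₀(0.01865) = -34.59 dB
∠(j230 + 508) = arctan(230/508) = 24.36°
∠L(j230) = −24.36° = -24.36°

|L| = -34.6 dB, ∠L = -24.4°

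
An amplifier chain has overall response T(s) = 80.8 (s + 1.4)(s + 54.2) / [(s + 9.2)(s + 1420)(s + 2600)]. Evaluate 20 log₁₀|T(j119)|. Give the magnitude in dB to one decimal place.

|j119 + 1.4| = √(119² + 1.4²) = 119
|j119 + 54.2| = √(119² + 54.2²) = 130.8
|j119 + 9.2| = √(119² + 9.2²) = 119.4
|j119 + 1420| = √(119² + 1420²) = 1425
|j119 + 2600| = √(119² + 2600²) = 2603
|T(j119)| = 80.8 × 119 × 130.8 / (119.4 × 1425 × 2603) = 0.0028405
20 log₁₀(0.0028405) = -50.93 dB

-50.9 dB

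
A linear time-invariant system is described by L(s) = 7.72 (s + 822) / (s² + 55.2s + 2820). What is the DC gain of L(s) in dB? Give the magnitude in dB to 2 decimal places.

L(0) = 7.72 × 822 / 2820 = 2.2503
20 log₁₀(2.2503) = 7.045 dB

7.04 dB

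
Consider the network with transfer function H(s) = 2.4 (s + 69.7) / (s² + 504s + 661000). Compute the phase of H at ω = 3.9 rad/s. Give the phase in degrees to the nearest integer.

3 deg

∠(j3.9 + 69.7) = arctan(3.9/69.7) = 3.20°
∠[(j3.9)² + 504(j3.9) + 661000] = ∠[6.6098e+05 + j1965.6] = 0.17°
∠H(j3.9) = 3.20° − 0.17° = 3.03°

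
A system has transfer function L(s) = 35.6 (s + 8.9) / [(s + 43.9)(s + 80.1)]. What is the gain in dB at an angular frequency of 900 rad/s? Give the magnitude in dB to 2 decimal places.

|j900 + 8.9| = √(900² + 8.9²) = 900
|j900 + 43.9| = √(900² + 43.9²) = 901.1
|j900 + 80.1| = √(900² + 80.1²) = 903.6
|L(j900)| = 35.6 × 900 / (901.1 × 903.6) = 0.039355
20 log₁₀(0.039355) = -28.100 dB

-28.10 dB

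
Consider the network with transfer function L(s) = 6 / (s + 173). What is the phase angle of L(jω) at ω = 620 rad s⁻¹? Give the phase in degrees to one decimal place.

-74.4°

∠(j620 + 173) = arctan(620/173) = 74.41°
∠L(j620) = −74.41° = -74.41°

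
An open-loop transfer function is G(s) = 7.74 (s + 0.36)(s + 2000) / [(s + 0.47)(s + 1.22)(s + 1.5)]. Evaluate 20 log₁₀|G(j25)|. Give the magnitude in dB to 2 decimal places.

27.85 dB

|j25 + 0.36| = √(25² + 0.36²) = 25
|j25 + 2000| = √(25² + 2000²) = 2000
|j25 + 0.47| = √(25² + 0.47²) = 25
|j25 + 1.22| = √(25² + 1.22²) = 25.03
|j25 + 1.5| = √(25² + 1.5²) = 25.04
|G(j25)| = 7.74 × 25 × 2000 / (25 × 25.03 × 25.04) = 24.694
20 log₁₀(24.694) = 27.852 dB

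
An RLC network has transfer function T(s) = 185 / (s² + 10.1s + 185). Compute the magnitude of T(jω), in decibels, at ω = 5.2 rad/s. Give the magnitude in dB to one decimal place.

|(j5.2)² + 10.1(j5.2) + 185| = |157.96 + j52.52| = 166.5
|T(j5.2)| = 185 / 166.5 = 1.1114
20 log₁₀(1.1114) = 0.92 dB

0.9 dB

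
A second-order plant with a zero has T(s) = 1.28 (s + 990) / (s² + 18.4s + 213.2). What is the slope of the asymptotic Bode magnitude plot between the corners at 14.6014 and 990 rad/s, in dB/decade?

-40 dB/decade

In this band the factors already past their corner are: complex pole pair at ωₙ ≈ 14.6; net slope = -40 dB/decade.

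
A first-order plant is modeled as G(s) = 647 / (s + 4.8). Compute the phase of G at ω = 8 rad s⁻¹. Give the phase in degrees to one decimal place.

-59.0°

∠(j8 + 4.8) = arctan(8/4.8) = 59.04°
∠G(j8) = −59.04° = -59.04°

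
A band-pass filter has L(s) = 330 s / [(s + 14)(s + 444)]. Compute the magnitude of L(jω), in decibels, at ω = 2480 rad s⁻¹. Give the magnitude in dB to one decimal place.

-17.7 dB

|j2480| = 2480
|j2480 + 14| = √(2480² + 14²) = 2480
|j2480 + 444| = √(2480² + 444²) = 2519
|L(j2480)| = 330 × 2480 / (2480 × 2519) = 0.13098
20 log₁₀(0.13098) = -17.66 dB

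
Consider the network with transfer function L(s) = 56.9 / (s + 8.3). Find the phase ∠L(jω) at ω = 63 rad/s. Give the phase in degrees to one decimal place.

∠(j63 + 8.3) = arctan(63/8.3) = 82.49°
∠L(j63) = −82.49° = -82.49°

-82.5°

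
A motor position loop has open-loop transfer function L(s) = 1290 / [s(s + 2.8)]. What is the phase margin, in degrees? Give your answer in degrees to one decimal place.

Gain crossover: |L(jω)| = 1 at ω ≈ 35.9 rad/sec.
∠L(j35.9) = −90° − arctan(35.9/2.8) ≈ -175.54°
PM = 180° + (-175.54°) = 4.46°

4.5°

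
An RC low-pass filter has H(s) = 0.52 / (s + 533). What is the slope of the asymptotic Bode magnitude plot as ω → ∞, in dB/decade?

With 0 zeros and 1 pole, the high-frequency asymptotic slope is 20 × (0 − 1) = -20 dB/decade.

-20 dB/decade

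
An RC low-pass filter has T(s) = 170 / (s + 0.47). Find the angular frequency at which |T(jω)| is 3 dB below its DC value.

For a single-pole low-pass, the −3 dB point is at the pole: ω = 0.47 rad/s.

0.47 rad/s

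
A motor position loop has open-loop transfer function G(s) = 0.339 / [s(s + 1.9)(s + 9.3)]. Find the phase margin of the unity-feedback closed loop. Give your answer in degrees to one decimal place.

Gain crossover: |G(jω)| = 1 at ω ≈ 0.0192 rad/sec.
∠G(j0.0192) = −90° − arctan(0.0192/1.9) − arctan(0.0192/9.3) ≈ -90.70°
PM = 180° + (-90.70°) = 89.30°

89.3 deg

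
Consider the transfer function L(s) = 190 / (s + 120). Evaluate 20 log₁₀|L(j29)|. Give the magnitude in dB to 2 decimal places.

|j29 + 120| = √(29² + 120²) = 123.5
|L(j29)| = 190 / 123.5 = 1.539
20 log₁₀(1.539) = 3.745 dB

3.74 dB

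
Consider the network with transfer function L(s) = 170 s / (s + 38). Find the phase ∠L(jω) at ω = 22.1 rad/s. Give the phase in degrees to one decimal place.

59.8°

∠(j22.1) = 90.00°
∠(j22.1 + 38) = arctan(22.1/38) = 30.18°
∠L(j22.1) = 90.00° − 30.18° = 59.82°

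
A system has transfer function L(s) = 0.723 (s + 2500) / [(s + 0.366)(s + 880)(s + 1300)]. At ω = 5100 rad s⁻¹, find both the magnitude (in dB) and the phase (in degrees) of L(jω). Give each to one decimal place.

|L| = -150.6 dB, ∠L = -182.0°

|j5100 + 2500| = √(5100² + 2500²) = 5680
|j5100 + 0.366| = √(5100² + 0.366²) = 5100
|j5100 + 880| = √(5100² + 880²) = 5175
|j5100 + 1300| = √(5100² + 1300²) = 5263
|L(j5100)| = 0.723 × 5680 / (5100 × 5175 × 5263) = 2.9561e-08
20 log₁₀(2.9561e-08) = -150.59 dB
∠(j5100 + 2500) = arctan(5100/2500) = 63.89°
∠(j5100 + 0.366) = arctan(5100/0.366) = 90.00°
∠(j5100 + 880) = arctan(5100/880) = 80.21°
∠(j5100 + 1300) = arctan(5100/1300) = 75.70°
∠L(j5100) = 63.89° − (90.00° + 80.21° + 75.70°) = -182.02°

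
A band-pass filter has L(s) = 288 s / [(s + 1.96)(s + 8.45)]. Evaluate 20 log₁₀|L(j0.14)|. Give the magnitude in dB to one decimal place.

|j0.14| = 0.14
|j0.14 + 1.96| = √(0.14² + 1.96²) = 1.965
|j0.14 + 8.45| = √(0.14² + 8.45²) = 8.451
|L(j0.14)| = 288 × 0.14 / (1.965 × 8.451) = 2.428
20 log₁₀(2.428) = 7.70 dB

7.7 dB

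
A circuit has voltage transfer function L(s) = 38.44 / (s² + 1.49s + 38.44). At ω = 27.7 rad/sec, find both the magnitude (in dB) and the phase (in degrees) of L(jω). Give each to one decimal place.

|L| = -25.6 dB, ∠L = -176.8°

|(j27.7)² + 1.49(j27.7) + 38.44| = |-728.85 + j41.273| = 730
|L(j27.7)| = 38.44 / 730 = 0.052656
20 log₁₀(0.052656) = -25.57 dB
∠[(j27.7)² + 1.49(j27.7) + 38.44] = ∠[-728.85 + j41.273] = 176.76°
∠L(j27.7) = −176.76° = -176.76°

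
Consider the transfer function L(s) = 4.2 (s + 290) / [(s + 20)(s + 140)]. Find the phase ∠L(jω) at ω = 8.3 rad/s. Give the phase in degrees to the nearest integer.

∠(j8.3 + 290) = arctan(8.3/290) = 1.64°
∠(j8.3 + 20) = arctan(8.3/20) = 22.54°
∠(j8.3 + 140) = arctan(8.3/140) = 3.39°
∠L(j8.3) = 1.64° − (22.54° + 3.39°) = -24.29°

-24°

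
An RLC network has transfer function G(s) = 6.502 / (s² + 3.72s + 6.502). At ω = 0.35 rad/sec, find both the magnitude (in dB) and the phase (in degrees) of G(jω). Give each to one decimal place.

|G| = -0.0 dB, ∠G = -11.5 deg

|(j0.35)² + 3.72(j0.35) + 6.502| = |6.3795 + j1.302| = 6.511
|G(j0.35)| = 6.502 / 6.511 = 0.99862
20 log₁₀(0.99862) = -0.01 dB
∠[(j0.35)² + 3.72(j0.35) + 6.502] = ∠[6.3795 + j1.302] = 11.54°
∠G(j0.35) = −11.54° = -11.54°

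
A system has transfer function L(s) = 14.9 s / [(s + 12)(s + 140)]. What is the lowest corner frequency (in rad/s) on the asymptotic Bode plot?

12 rad/s

Break frequencies occur at each pole and zero magnitude: 12 rad/s, 140 rad/s.
The lowest is 12 rad/s.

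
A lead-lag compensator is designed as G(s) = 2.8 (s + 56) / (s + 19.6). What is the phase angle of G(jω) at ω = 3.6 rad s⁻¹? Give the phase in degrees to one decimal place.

∠(j3.6 + 56) = arctan(3.6/56) = 3.68°
∠(j3.6 + 19.6) = arctan(3.6/19.6) = 10.41°
∠G(j3.6) = 3.68° − 10.41° = -6.73°

-6.7°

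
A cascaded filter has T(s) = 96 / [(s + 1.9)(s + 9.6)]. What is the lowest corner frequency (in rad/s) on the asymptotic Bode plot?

Break frequencies occur at each pole and zero magnitude: 1.9 rad/s, 9.6 rad/s.
The lowest is 1.9 rad/s.

1.9 rad/s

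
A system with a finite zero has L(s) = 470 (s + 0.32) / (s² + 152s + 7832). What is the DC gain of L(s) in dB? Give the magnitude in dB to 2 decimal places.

L(0) = 470 × 0.32 / 7832 = 0.019203
20 log₁₀(0.019203) = -34.332 dB

-34.33 dB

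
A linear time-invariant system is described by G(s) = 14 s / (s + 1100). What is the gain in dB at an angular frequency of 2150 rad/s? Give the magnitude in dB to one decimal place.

21.9 dB

|j2150| = 2150
|j2150 + 1100| = √(2150² + 1100²) = 2415
|G(j2150)| = 14 × 2150 / 2415 = 12.463
20 log₁₀(12.463) = 21.91 dB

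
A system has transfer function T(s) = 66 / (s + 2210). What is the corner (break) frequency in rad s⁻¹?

The single real pole at s = −2210 gives a corner at ω = 2210 rad s⁻¹.

2210 rad s⁻¹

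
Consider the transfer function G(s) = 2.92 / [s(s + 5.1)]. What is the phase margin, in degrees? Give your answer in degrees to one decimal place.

Gain crossover: |G(jω)| = 1 at ω ≈ 0.569 rad/sec.
∠G(j0.569) = −90° − arctan(0.569/5.1) ≈ -96.37°
PM = 180° + (-96.37°) = 83.63°

83.6 deg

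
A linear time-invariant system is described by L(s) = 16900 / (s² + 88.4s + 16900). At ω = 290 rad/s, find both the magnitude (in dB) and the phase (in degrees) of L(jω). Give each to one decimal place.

|(j290)² + 88.4(j290) + 16900| = |-67200 + j25636| = 7.192e+04
|L(j290)| = 16900 / 7.192e+04 = 0.23497
20 log₁₀(0.23497) = -12.58 dB
∠[(j290)² + 88.4(j290) + 16900] = ∠[-67200 + j25636] = 159.12°
∠L(j290) = −159.12° = -159.12°

|L| = -12.6 dB, ∠L = -159.1 deg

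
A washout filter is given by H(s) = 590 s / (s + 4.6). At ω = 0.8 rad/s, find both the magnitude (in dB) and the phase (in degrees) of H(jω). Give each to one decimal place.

|j0.8| = 0.8
|j0.8 + 4.6| = √(0.8² + 4.6²) = 4.669
|H(j0.8)| = 590 × 0.8 / 4.669 = 101.09
20 log₁₀(101.09) = 40.09 dB
∠(j0.8) = 90.00°
∠(j0.8 + 4.6) = arctan(0.8/4.6) = 9.87°
∠H(j0.8) = 90.00° − 9.87° = 80.13°

|H| = 40.1 dB, ∠H = 80.1°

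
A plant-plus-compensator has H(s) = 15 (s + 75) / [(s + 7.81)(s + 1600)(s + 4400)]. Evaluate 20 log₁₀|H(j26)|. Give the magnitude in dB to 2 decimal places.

|j26 + 75| = √(26² + 75²) = 79.38
|j26 + 7.81| = √(26² + 7.81²) = 27.15
|j26 + 1600| = √(26² + 1600²) = 1600
|j26 + 4400| = √(26² + 4400²) = 4400
|H(j26)| = 15 × 79.38 / (27.15 × 1600 × 4400) = 6.2291e-06
20 log₁₀(6.2291e-06) = -104.111 dB

-104.11 dB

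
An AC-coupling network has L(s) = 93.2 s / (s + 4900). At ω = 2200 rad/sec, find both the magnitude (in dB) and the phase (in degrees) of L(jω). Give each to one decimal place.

|L| = 31.6 dB, ∠L = 65.8°

|j2200| = 2200
|j2200 + 4900| = √(2200² + 4900²) = 5371
|L(j2200)| = 93.2 × 2200 / 5371 = 38.174
20 log₁₀(38.174) = 31.64 dB
∠(j2200) = 90.00°
∠(j2200 + 4900) = arctan(2200/4900) = 24.18°
∠L(j2200) = 90.00° − 24.18° = 65.82°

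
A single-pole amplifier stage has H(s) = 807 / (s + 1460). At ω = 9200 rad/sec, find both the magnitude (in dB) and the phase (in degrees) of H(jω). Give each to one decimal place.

|H| = -21.2 dB, ∠H = -81.0°

|j9200 + 1460| = √(9200² + 1460²) = 9315
|H(j9200)| = 807 / 9315 = 0.086633
20 log₁₀(0.086633) = -21.25 dB
∠(j9200 + 1460) = arctan(9200/1460) = 80.98°
∠H(j9200) = −80.98° = -80.98°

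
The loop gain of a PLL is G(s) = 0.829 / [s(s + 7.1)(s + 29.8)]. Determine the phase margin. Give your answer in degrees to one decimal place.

Gain crossover: |G(jω)| = 1 at ω ≈ 0.00392 rad/s.
∠G(j0.00392) = −90° − arctan(0.00392/7.1) − arctan(0.00392/29.8) ≈ -90.04°
PM = 180° + (-90.04°) = 89.96°

90.0°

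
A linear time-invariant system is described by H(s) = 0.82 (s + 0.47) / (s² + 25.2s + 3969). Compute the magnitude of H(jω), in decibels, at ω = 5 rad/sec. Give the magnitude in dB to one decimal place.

-59.6 dB

|j5 + 0.47| = √(5² + 0.47²) = 5.022
|(j5)² + 25.2(j5) + 3969| = |3944 + j126| = 3946
|H(j5)| = 0.82 × 5.022 / 3946 = 0.0010436
20 log₁₀(0.0010436) = -59.63 dB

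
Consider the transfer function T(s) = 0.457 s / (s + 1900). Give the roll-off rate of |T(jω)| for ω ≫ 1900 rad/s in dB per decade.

0 dB/decade

With 1 zero and 1 pole, the high-frequency asymptotic slope is 20 × (1 − 1) = 0 dB/decade.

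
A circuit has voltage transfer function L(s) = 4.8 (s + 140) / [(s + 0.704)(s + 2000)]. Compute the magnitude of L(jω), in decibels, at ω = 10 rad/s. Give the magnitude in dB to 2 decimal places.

-29.47 dB

|j10 + 140| = √(10² + 140²) = 140.4
|j10 + 0.704| = √(10² + 0.704²) = 10.02
|j10 + 2000| = √(10² + 2000²) = 2000
|L(j10)| = 4.8 × 140.4 / (10.02 × 2000) = 0.033602
20 log₁₀(0.033602) = -29.473 dB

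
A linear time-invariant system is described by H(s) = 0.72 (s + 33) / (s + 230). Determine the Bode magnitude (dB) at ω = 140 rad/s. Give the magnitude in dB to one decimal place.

|j140 + 33| = √(140² + 33²) = 143.8
|j140 + 230| = √(140² + 230²) = 269.3
|H(j140)| = 0.72 × 143.8 / 269.3 = 0.38462
20 log₁₀(0.38462) = -8.30 dB

-8.3 dB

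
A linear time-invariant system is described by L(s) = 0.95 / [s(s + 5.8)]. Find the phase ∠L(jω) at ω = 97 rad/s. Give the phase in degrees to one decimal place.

-176.6°

∠(j97 + 5.8) = arctan(97/5.8) = 86.58°
∠(j97) = 90.00°
∠L(j97) = − (86.58° + 90.00°) = -176.58°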